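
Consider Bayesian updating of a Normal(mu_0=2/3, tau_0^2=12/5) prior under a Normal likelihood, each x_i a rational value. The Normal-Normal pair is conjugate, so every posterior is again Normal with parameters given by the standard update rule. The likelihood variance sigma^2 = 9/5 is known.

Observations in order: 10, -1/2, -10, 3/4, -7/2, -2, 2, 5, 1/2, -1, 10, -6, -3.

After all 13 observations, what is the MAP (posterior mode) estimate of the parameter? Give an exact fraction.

1/5

obs 1: x=10 → posterior Normal(6, 36/35)
obs 2: x=-1/2 → posterior Normal(40/11, 36/55)
obs 3: x=-10 → posterior Normal(0, 12/25)
obs 4: x=3/4 → posterior Normal(3/19, 36/95)
obs 5: x=-7/2 → posterior Normal(-11/23, 36/115)
obs 6: x=-2 → posterior Normal(-19/27, 4/15)
obs 7: x=2 → posterior Normal(-11/31, 36/155)
obs 8: x=5 → posterior Normal(9/35, 36/175)
obs 9: x=1/2 → posterior Normal(11/39, 12/65)
obs 10: x=-1 → posterior Normal(7/43, 36/215)
obs 11: x=10 → posterior Normal(1, 36/235)
obs 12: x=-6 → posterior Normal(23/51, 12/85)
obs 13: x=-3 → posterior Normal(1/5, 36/275)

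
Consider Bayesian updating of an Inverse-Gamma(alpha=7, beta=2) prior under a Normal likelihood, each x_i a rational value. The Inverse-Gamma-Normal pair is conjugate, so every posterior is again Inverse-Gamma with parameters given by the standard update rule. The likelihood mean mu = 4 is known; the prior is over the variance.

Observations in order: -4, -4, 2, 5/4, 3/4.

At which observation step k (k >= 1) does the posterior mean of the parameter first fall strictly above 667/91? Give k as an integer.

k = 2

obs 1: x=-4 → posterior Inverse-Gamma(15/2, 34)
obs 2: x=-4 → posterior Inverse-Gamma(8, 66)
obs 3: x=2 → posterior Inverse-Gamma(17/2, 68)
obs 4: x=5/4 → posterior Inverse-Gamma(9, 2297/32)
obs 5: x=3/4 → posterior Inverse-Gamma(19/2, 1233/16)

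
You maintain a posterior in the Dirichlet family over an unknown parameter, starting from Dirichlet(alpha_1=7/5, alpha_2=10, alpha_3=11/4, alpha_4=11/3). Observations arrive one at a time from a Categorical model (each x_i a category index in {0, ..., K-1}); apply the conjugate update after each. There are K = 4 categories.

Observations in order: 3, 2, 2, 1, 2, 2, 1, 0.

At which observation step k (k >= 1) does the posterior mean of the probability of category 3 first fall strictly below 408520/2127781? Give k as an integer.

obs 1: x=3 → posterior Dirichlet(7/5, 10, 11/4, 14/3)
obs 2: x=2 → posterior Dirichlet(7/5, 10, 15/4, 14/3)
obs 3: x=2 → posterior Dirichlet(7/5, 10, 19/4, 14/3)
obs 4: x=1 → posterior Dirichlet(7/5, 11, 19/4, 14/3)
obs 5: x=2 → posterior Dirichlet(7/5, 11, 23/4, 14/3)
obs 6: x=2 → posterior Dirichlet(7/5, 11, 27/4, 14/3)
obs 7: x=1 → posterior Dirichlet(7/5, 12, 27/4, 14/3)
obs 8: x=0 → posterior Dirichlet(12/5, 12, 27/4, 14/3)

k = 7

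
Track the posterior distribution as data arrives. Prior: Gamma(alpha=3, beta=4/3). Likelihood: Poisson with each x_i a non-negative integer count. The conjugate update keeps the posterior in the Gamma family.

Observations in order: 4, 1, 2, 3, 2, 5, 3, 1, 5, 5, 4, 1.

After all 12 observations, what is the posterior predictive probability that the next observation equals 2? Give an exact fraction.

obs 1: x=4 → posterior Gamma(7, 7/3)
obs 2: x=1 → posterior Gamma(8, 10/3)
obs 3: x=2 → posterior Gamma(10, 13/3)
obs 4: x=3 → posterior Gamma(13, 16/3)
obs 5: x=2 → posterior Gamma(15, 19/3)
obs 6: x=5 → posterior Gamma(20, 22/3)
obs 7: x=3 → posterior Gamma(23, 25/3)
obs 8: x=1 → posterior Gamma(24, 28/3)
obs 9: x=5 → posterior Gamma(29, 31/3)
obs 10: x=5 → posterior Gamma(34, 34/3)
obs 11: x=4 → posterior Gamma(38, 37/3)
obs 12: x=1 → posterior Gamma(39, 40/3)

2121664813423674201609338880000000000000000000000000000000000000000/9380082945933081406113456619151991432292083579779389915131296484043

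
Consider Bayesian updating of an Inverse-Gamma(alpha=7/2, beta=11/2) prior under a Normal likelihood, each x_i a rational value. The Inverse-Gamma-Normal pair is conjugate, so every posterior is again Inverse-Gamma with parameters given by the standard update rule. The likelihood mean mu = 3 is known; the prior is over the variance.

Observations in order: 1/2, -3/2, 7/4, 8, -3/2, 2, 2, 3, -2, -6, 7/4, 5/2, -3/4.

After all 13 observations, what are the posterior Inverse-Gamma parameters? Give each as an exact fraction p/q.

obs 1: x=1/2 → posterior Inverse-Gamma(4, 69/8)
obs 2: x=-3/2 → posterior Inverse-Gamma(9/2, 75/4)
obs 3: x=7/4 → posterior Inverse-Gamma(5, 625/32)
obs 4: x=8 → posterior Inverse-Gamma(11/2, 1025/32)
obs 5: x=-3/2 → posterior Inverse-Gamma(6, 1349/32)
obs 6: x=2 → posterior Inverse-Gamma(13/2, 1365/32)
obs 7: x=2 → posterior Inverse-Gamma(7, 1381/32)
obs 8: x=3 → posterior Inverse-Gamma(15/2, 1381/32)
obs 9: x=-2 → posterior Inverse-Gamma(8, 1781/32)
obs 10: x=-6 → posterior Inverse-Gamma(17/2, 3077/32)
obs 11: x=7/4 → posterior Inverse-Gamma(9, 1551/16)
obs 12: x=5/2 → posterior Inverse-Gamma(19/2, 1553/16)
obs 13: x=-3/4 → posterior Inverse-Gamma(10, 3331/32)

alpha=10, beta=3331/32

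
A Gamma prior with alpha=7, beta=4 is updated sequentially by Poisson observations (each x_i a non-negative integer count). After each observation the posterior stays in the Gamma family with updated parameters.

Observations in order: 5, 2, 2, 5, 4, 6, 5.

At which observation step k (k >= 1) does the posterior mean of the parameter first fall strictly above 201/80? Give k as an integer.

k = 4

obs 1: x=5 → posterior Gamma(12, 5)
obs 2: x=2 → posterior Gamma(14, 6)
obs 3: x=2 → posterior Gamma(16, 7)
obs 4: x=5 → posterior Gamma(21, 8)
obs 5: x=4 → posterior Gamma(25, 9)
obs 6: x=6 → posterior Gamma(31, 10)
obs 7: x=5 → posterior Gamma(36, 11)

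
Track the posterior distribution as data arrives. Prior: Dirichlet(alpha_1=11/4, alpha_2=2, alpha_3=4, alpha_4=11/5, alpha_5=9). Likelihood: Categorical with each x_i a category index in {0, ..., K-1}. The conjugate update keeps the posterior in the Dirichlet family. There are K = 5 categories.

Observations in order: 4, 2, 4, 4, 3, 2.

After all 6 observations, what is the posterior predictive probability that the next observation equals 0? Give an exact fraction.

obs 1: x=4 → posterior Dirichlet(11/4, 2, 4, 11/5, 10)
obs 2: x=2 → posterior Dirichlet(11/4, 2, 5, 11/5, 10)
obs 3: x=4 → posterior Dirichlet(11/4, 2, 5, 11/5, 11)
obs 4: x=4 → posterior Dirichlet(11/4, 2, 5, 11/5, 12)
obs 5: x=3 → posterior Dirichlet(11/4, 2, 5, 16/5, 12)
obs 6: x=2 → posterior Dirichlet(11/4, 2, 6, 16/5, 12)

55/519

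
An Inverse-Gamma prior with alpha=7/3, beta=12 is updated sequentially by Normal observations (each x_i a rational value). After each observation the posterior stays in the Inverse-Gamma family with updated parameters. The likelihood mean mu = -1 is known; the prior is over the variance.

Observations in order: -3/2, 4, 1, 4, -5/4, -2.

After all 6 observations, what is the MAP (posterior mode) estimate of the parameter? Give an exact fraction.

obs 1: x=-3/2 → posterior Inverse-Gamma(17/6, 97/8)
obs 2: x=4 → posterior Inverse-Gamma(10/3, 197/8)
obs 3: x=1 → posterior Inverse-Gamma(23/6, 213/8)
obs 4: x=4 → posterior Inverse-Gamma(13/3, 313/8)
obs 5: x=-5/4 → posterior Inverse-Gamma(29/6, 1253/32)
obs 6: x=-2 → posterior Inverse-Gamma(16/3, 1269/32)

3807/608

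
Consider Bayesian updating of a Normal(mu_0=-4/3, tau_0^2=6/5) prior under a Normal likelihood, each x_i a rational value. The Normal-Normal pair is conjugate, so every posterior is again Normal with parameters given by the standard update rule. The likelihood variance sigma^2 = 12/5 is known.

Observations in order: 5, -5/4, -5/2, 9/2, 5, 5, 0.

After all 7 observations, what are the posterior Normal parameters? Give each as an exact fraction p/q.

obs 1: x=5 → posterior Normal(7/9, 4/5)
obs 2: x=-5/4 → posterior Normal(13/48, 3/5)
obs 3: x=-5/2 → posterior Normal(-17/60, 12/25)
obs 4: x=9/2 → posterior Normal(37/72, 2/5)
obs 5: x=5 → posterior Normal(97/84, 12/35)
obs 6: x=5 → posterior Normal(157/96, 3/10)
obs 7: x=0 → posterior Normal(157/108, 4/15)

mu_0=157/108, tau_0^2=4/15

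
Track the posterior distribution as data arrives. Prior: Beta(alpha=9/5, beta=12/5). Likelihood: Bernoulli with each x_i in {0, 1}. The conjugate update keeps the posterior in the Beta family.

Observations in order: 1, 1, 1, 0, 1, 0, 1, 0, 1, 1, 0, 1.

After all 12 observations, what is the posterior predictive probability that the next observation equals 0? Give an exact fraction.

32/81

obs 1: x=1 → posterior Beta(14/5, 12/5)
obs 2: x=1 → posterior Beta(19/5, 12/5)
obs 3: x=1 → posterior Beta(24/5, 12/5)
obs 4: x=0 → posterior Beta(24/5, 17/5)
obs 5: x=1 → posterior Beta(29/5, 17/5)
obs 6: x=0 → posterior Beta(29/5, 22/5)
obs 7: x=1 → posterior Beta(34/5, 22/5)
obs 8: x=0 → posterior Beta(34/5, 27/5)
obs 9: x=1 → posterior Beta(39/5, 27/5)
obs 10: x=1 → posterior Beta(44/5, 27/5)
obs 11: x=0 → posterior Beta(44/5, 32/5)
obs 12: x=1 → posterior Beta(49/5, 32/5)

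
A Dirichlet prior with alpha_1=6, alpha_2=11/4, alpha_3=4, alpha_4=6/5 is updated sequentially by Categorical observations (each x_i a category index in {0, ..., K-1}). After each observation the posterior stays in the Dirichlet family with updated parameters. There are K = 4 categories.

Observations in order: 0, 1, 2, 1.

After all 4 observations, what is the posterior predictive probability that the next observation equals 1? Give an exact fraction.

95/359

obs 1: x=0 → posterior Dirichlet(7, 11/4, 4, 6/5)
obs 2: x=1 → posterior Dirichlet(7, 15/4, 4, 6/5)
obs 3: x=2 → posterior Dirichlet(7, 15/4, 5, 6/5)
obs 4: x=1 → posterior Dirichlet(7, 19/4, 5, 6/5)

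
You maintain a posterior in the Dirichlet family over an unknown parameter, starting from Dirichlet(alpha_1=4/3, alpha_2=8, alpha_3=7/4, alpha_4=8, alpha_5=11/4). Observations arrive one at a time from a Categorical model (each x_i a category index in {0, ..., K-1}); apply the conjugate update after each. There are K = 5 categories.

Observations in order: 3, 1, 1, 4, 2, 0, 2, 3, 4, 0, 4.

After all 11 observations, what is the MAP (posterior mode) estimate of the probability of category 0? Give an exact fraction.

14/167

obs 1: x=3 → posterior Dirichlet(4/3, 8, 7/4, 9, 11/4)
obs 2: x=1 → posterior Dirichlet(4/3, 9, 7/4, 9, 11/4)
obs 3: x=1 → posterior Dirichlet(4/3, 10, 7/4, 9, 11/4)
obs 4: x=4 → posterior Dirichlet(4/3, 10, 7/4, 9, 15/4)
obs 5: x=2 → posterior Dirichlet(4/3, 10, 11/4, 9, 15/4)
obs 6: x=0 → posterior Dirichlet(7/3, 10, 11/4, 9, 15/4)
obs 7: x=2 → posterior Dirichlet(7/3, 10, 15/4, 9, 15/4)
obs 8: x=3 → posterior Dirichlet(7/3, 10, 15/4, 10, 15/4)
obs 9: x=4 → posterior Dirichlet(7/3, 10, 15/4, 10, 19/4)
obs 10: x=0 → posterior Dirichlet(10/3, 10, 15/4, 10, 19/4)
obs 11: x=4 → posterior Dirichlet(10/3, 10, 15/4, 10, 23/4)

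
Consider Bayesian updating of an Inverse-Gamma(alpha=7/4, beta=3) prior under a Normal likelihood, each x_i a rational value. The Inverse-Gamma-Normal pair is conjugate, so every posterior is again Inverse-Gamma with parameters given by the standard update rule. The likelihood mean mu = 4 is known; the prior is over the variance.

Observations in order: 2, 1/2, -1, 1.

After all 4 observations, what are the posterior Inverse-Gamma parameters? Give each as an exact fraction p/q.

alpha=15/4, beta=225/8

obs 1: x=2 → posterior Inverse-Gamma(9/4, 5)
obs 2: x=1/2 → posterior Inverse-Gamma(11/4, 89/8)
obs 3: x=-1 → posterior Inverse-Gamma(13/4, 189/8)
obs 4: x=1 → posterior Inverse-Gamma(15/4, 225/8)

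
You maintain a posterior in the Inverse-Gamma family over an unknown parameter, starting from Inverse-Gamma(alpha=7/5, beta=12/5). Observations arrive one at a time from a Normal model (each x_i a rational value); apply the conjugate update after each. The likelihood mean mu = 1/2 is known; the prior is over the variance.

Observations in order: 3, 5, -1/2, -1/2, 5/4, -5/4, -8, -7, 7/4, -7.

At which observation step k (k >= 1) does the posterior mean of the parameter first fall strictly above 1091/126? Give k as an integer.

obs 1: x=3 → posterior Inverse-Gamma(19/10, 221/40)
obs 2: x=5 → posterior Inverse-Gamma(12/5, 313/20)
obs 3: x=-1/2 → posterior Inverse-Gamma(29/10, 323/20)
obs 4: x=-1/2 → posterior Inverse-Gamma(17/5, 333/20)
obs 5: x=5/4 → posterior Inverse-Gamma(39/10, 2709/160)
obs 6: x=-5/4 → posterior Inverse-Gamma(22/5, 1477/80)
obs 7: x=-8 → posterior Inverse-Gamma(49/10, 4367/80)
obs 8: x=-7 → posterior Inverse-Gamma(27/5, 6617/80)
obs 9: x=7/4 → posterior Inverse-Gamma(59/10, 13359/160)
obs 10: x=-7 → posterior Inverse-Gamma(32/5, 17859/160)

k = 2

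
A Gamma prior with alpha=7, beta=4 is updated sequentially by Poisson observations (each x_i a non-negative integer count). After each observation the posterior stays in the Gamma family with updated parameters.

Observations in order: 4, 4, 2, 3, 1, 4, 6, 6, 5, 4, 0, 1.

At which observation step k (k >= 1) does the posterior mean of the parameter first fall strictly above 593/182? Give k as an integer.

k = 10

obs 1: x=4 → posterior Gamma(11, 5)
obs 2: x=4 → posterior Gamma(15, 6)
obs 3: x=2 → posterior Gamma(17, 7)
obs 4: x=3 → posterior Gamma(20, 8)
obs 5: x=1 → posterior Gamma(21, 9)
obs 6: x=4 → posterior Gamma(25, 10)
obs 7: x=6 → posterior Gamma(31, 11)
obs 8: x=6 → posterior Gamma(37, 12)
obs 9: x=5 → posterior Gamma(42, 13)
obs 10: x=4 → posterior Gamma(46, 14)
obs 11: x=0 → posterior Gamma(46, 15)
obs 12: x=1 → posterior Gamma(47, 16)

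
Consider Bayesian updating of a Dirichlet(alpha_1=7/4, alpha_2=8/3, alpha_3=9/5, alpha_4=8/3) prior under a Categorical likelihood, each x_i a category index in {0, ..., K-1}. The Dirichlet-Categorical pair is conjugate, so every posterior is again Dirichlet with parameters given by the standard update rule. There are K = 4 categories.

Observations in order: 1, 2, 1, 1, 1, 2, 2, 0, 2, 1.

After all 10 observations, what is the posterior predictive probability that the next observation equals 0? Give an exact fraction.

obs 1: x=1 → posterior Dirichlet(7/4, 11/3, 9/5, 8/3)
obs 2: x=2 → posterior Dirichlet(7/4, 11/3, 14/5, 8/3)
obs 3: x=1 → posterior Dirichlet(7/4, 14/3, 14/5, 8/3)
obs 4: x=1 → posterior Dirichlet(7/4, 17/3, 14/5, 8/3)
obs 5: x=1 → posterior Dirichlet(7/4, 20/3, 14/5, 8/3)
obs 6: x=2 → posterior Dirichlet(7/4, 20/3, 19/5, 8/3)
obs 7: x=2 → posterior Dirichlet(7/4, 20/3, 24/5, 8/3)
obs 8: x=0 → posterior Dirichlet(11/4, 20/3, 24/5, 8/3)
obs 9: x=2 → posterior Dirichlet(11/4, 20/3, 29/5, 8/3)
obs 10: x=1 → posterior Dirichlet(11/4, 23/3, 29/5, 8/3)

15/103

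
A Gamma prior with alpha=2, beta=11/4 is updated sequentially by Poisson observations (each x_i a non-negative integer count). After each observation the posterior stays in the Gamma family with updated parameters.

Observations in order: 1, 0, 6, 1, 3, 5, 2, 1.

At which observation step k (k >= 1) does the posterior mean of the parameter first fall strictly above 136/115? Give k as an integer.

k = 3

obs 1: x=1 → posterior Gamma(3, 15/4)
obs 2: x=0 → posterior Gamma(3, 19/4)
obs 3: x=6 → posterior Gamma(9, 23/4)
obs 4: x=1 → posterior Gamma(10, 27/4)
obs 5: x=3 → posterior Gamma(13, 31/4)
obs 6: x=5 → posterior Gamma(18, 35/4)
obs 7: x=2 → posterior Gamma(20, 39/4)
obs 8: x=1 → posterior Gamma(21, 43/4)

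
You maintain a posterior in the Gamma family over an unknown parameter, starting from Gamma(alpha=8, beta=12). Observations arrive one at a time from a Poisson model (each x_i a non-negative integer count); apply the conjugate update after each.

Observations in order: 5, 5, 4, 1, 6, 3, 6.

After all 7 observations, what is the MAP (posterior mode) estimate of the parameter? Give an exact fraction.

obs 1: x=5 → posterior Gamma(13, 13)
obs 2: x=5 → posterior Gamma(18, 14)
obs 3: x=4 → posterior Gamma(22, 15)
obs 4: x=1 → posterior Gamma(23, 16)
obs 5: x=6 → posterior Gamma(29, 17)
obs 6: x=3 → posterior Gamma(32, 18)
obs 7: x=6 → posterior Gamma(38, 19)

37/19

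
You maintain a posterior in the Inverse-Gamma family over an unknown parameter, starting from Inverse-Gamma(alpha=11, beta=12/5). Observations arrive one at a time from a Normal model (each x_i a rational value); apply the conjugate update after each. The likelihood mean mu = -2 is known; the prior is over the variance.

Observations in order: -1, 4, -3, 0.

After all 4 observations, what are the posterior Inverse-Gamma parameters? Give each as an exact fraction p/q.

alpha=13, beta=117/5

obs 1: x=-1 → posterior Inverse-Gamma(23/2, 29/10)
obs 2: x=4 → posterior Inverse-Gamma(12, 209/10)
obs 3: x=-3 → posterior Inverse-Gamma(25/2, 107/5)
obs 4: x=0 → posterior Inverse-Gamma(13, 117/5)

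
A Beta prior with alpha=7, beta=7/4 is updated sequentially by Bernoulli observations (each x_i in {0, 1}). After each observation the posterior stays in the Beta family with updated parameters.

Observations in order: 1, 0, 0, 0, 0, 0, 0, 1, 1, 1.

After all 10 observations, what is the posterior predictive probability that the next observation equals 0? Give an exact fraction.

obs 1: x=1 → posterior Beta(8, 7/4)
obs 2: x=0 → posterior Beta(8, 11/4)
obs 3: x=0 → posterior Beta(8, 15/4)
obs 4: x=0 → posterior Beta(8, 19/4)
obs 5: x=0 → posterior Beta(8, 23/4)
obs 6: x=0 → posterior Beta(8, 27/4)
obs 7: x=0 → posterior Beta(8, 31/4)
obs 8: x=1 → posterior Beta(9, 31/4)
obs 9: x=1 → posterior Beta(10, 31/4)
obs 10: x=1 → posterior Beta(11, 31/4)

31/75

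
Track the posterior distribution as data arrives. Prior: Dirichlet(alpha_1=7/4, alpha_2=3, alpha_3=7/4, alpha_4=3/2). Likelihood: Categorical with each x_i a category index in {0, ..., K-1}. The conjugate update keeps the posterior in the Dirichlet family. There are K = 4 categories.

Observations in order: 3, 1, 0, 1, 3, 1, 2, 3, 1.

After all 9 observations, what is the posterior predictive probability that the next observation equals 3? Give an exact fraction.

obs 1: x=3 → posterior Dirichlet(7/4, 3, 7/4, 5/2)
obs 2: x=1 → posterior Dirichlet(7/4, 4, 7/4, 5/2)
obs 3: x=0 → posterior Dirichlet(11/4, 4, 7/4, 5/2)
obs 4: x=1 → posterior Dirichlet(11/4, 5, 7/4, 5/2)
obs 5: x=3 → posterior Dirichlet(11/4, 5, 7/4, 7/2)
obs 6: x=1 → posterior Dirichlet(11/4, 6, 7/4, 7/2)
obs 7: x=2 → posterior Dirichlet(11/4, 6, 11/4, 7/2)
obs 8: x=3 → posterior Dirichlet(11/4, 6, 11/4, 9/2)
obs 9: x=1 → posterior Dirichlet(11/4, 7, 11/4, 9/2)

9/34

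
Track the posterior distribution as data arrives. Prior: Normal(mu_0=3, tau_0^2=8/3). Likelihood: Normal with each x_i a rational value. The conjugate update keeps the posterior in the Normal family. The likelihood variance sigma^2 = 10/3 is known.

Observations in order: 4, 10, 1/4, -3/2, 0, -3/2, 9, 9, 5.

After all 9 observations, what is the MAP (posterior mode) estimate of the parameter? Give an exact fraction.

obs 1: x=4 → posterior Normal(31/9, 40/27)
obs 2: x=10 → posterior Normal(71/13, 40/39)
obs 3: x=1/4 → posterior Normal(72/17, 40/51)
obs 4: x=-3/2 → posterior Normal(22/7, 40/63)
obs 5: x=0 → posterior Normal(66/25, 8/15)
obs 6: x=-3/2 → posterior Normal(60/29, 40/87)
obs 7: x=9 → posterior Normal(32/11, 40/99)
obs 8: x=9 → posterior Normal(132/37, 40/111)
obs 9: x=5 → posterior Normal(152/41, 40/123)

152/41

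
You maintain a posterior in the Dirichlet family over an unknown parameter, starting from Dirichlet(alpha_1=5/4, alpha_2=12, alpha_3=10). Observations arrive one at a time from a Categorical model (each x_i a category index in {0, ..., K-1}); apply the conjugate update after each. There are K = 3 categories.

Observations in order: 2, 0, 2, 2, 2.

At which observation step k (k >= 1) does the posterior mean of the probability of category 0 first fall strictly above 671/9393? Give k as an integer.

obs 1: x=2 → posterior Dirichlet(5/4, 12, 11)
obs 2: x=0 → posterior Dirichlet(9/4, 12, 11)
obs 3: x=2 → posterior Dirichlet(9/4, 12, 12)
obs 4: x=2 → posterior Dirichlet(9/4, 12, 13)
obs 5: x=2 → posterior Dirichlet(9/4, 12, 14)

k = 2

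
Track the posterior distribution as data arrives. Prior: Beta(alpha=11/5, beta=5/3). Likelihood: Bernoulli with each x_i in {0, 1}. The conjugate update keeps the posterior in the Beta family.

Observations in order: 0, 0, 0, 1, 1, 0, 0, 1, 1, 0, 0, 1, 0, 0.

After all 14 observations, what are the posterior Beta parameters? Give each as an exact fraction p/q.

obs 1: x=0 → posterior Beta(11/5, 8/3)
obs 2: x=0 → posterior Beta(11/5, 11/3)
obs 3: x=0 → posterior Beta(11/5, 14/3)
obs 4: x=1 → posterior Beta(16/5, 14/3)
obs 5: x=1 → posterior Beta(21/5, 14/3)
obs 6: x=0 → posterior Beta(21/5, 17/3)
obs 7: x=0 → posterior Beta(21/5, 20/3)
obs 8: x=1 → posterior Beta(26/5, 20/3)
obs 9: x=1 → posterior Beta(31/5, 20/3)
obs 10: x=0 → posterior Beta(31/5, 23/3)
obs 11: x=0 → posterior Beta(31/5, 26/3)
obs 12: x=1 → posterior Beta(36/5, 26/3)
obs 13: x=0 → posterior Beta(36/5, 29/3)
obs 14: x=0 → posterior Beta(36/5, 32/3)

alpha=36/5, beta=32/3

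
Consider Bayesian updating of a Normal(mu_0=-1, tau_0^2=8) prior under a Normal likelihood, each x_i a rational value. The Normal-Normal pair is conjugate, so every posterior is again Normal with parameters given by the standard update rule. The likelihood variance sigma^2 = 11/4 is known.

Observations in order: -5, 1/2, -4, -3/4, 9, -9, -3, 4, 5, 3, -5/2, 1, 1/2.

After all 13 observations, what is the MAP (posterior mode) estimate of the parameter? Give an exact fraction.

-51/427

obs 1: x=-5 → posterior Normal(-171/43, 88/43)
obs 2: x=1/2 → posterior Normal(-31/15, 88/75)
obs 3: x=-4 → posterior Normal(-283/107, 88/107)
obs 4: x=-3/4 → posterior Normal(-307/139, 88/139)
obs 5: x=9 → posterior Normal(-1/9, 88/171)
obs 6: x=-9 → posterior Normal(-307/203, 88/203)
obs 7: x=-3 → posterior Normal(-403/235, 88/235)
obs 8: x=4 → posterior Normal(-275/267, 88/267)
obs 9: x=5 → posterior Normal(-5/13, 88/299)
obs 10: x=3 → posterior Normal(-19/331, 88/331)
obs 11: x=-5/2 → posterior Normal(-3/11, 8/33)
obs 12: x=1 → posterior Normal(-67/395, 88/395)
obs 13: x=1/2 → posterior Normal(-51/427, 88/427)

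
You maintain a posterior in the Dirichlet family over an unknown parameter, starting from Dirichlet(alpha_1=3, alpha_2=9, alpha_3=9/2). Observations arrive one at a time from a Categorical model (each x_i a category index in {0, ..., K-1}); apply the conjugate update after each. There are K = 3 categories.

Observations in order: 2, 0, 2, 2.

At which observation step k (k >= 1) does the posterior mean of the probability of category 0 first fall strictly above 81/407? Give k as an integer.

obs 1: x=2 → posterior Dirichlet(3, 9, 11/2)
obs 2: x=0 → posterior Dirichlet(4, 9, 11/2)
obs 3: x=2 → posterior Dirichlet(4, 9, 13/2)
obs 4: x=2 → posterior Dirichlet(4, 9, 15/2)

k = 2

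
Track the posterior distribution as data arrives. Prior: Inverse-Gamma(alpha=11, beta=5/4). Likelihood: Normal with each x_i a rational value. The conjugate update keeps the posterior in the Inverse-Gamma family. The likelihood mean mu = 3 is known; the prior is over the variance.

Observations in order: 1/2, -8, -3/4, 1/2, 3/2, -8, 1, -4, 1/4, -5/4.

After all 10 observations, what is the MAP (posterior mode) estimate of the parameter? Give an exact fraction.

obs 1: x=1/2 → posterior Inverse-Gamma(23/2, 35/8)
obs 2: x=-8 → posterior Inverse-Gamma(12, 519/8)
obs 3: x=-3/4 → posterior Inverse-Gamma(25/2, 2301/32)
obs 4: x=1/2 → posterior Inverse-Gamma(13, 2401/32)
obs 5: x=3/2 → posterior Inverse-Gamma(27/2, 2437/32)
obs 6: x=-8 → posterior Inverse-Gamma(14, 4373/32)
obs 7: x=1 → posterior Inverse-Gamma(29/2, 4437/32)
obs 8: x=-4 → posterior Inverse-Gamma(15, 5221/32)
obs 9: x=1/4 → posterior Inverse-Gamma(31/2, 2671/16)
obs 10: x=-5/4 → posterior Inverse-Gamma(16, 5631/32)

5631/544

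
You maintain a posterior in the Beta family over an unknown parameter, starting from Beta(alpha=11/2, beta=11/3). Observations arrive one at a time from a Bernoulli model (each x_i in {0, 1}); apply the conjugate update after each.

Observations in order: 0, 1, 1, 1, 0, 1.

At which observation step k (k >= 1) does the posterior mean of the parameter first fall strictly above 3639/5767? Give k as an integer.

obs 1: x=0 → posterior Beta(11/2, 14/3)
obs 2: x=1 → posterior Beta(13/2, 14/3)
obs 3: x=1 → posterior Beta(15/2, 14/3)
obs 4: x=1 → posterior Beta(17/2, 14/3)
obs 5: x=0 → posterior Beta(17/2, 17/3)
obs 6: x=1 → posterior Beta(19/2, 17/3)

k = 4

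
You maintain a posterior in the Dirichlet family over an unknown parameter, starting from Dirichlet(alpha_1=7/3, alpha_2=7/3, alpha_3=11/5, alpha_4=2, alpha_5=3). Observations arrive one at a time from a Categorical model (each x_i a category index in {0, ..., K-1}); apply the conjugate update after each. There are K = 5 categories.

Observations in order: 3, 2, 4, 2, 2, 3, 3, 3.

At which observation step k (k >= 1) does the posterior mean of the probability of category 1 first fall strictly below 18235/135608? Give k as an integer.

obs 1: x=3 → posterior Dirichlet(7/3, 7/3, 11/5, 3, 3)
obs 2: x=2 → posterior Dirichlet(7/3, 7/3, 16/5, 3, 3)
obs 3: x=4 → posterior Dirichlet(7/3, 7/3, 16/5, 3, 4)
obs 4: x=2 → posterior Dirichlet(7/3, 7/3, 21/5, 3, 4)
obs 5: x=2 → posterior Dirichlet(7/3, 7/3, 26/5, 3, 4)
obs 6: x=3 → posterior Dirichlet(7/3, 7/3, 26/5, 4, 4)
obs 7: x=3 → posterior Dirichlet(7/3, 7/3, 26/5, 5, 4)
obs 8: x=3 → posterior Dirichlet(7/3, 7/3, 26/5, 6, 4)

k = 6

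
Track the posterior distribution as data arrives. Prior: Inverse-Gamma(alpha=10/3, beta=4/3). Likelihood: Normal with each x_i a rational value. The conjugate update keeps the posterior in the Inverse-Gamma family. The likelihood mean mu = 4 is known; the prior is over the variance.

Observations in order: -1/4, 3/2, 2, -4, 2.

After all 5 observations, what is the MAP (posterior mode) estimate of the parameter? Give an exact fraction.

obs 1: x=-1/4 → posterior Inverse-Gamma(23/6, 995/96)
obs 2: x=3/2 → posterior Inverse-Gamma(13/3, 1295/96)
obs 3: x=2 → posterior Inverse-Gamma(29/6, 1487/96)
obs 4: x=-4 → posterior Inverse-Gamma(16/3, 4559/96)
obs 5: x=2 → posterior Inverse-Gamma(35/6, 4751/96)

4751/656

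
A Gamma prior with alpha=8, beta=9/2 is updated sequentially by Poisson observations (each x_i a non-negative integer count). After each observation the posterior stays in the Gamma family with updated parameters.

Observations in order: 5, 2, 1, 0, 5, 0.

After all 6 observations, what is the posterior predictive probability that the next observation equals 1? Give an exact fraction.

245388654772211265898007225682/907846434775996175406740561329

obs 1: x=5 → posterior Gamma(13, 11/2)
obs 2: x=2 → posterior Gamma(15, 13/2)
obs 3: x=1 → posterior Gamma(16, 15/2)
obs 4: x=0 → posterior Gamma(16, 17/2)
obs 5: x=5 → posterior Gamma(21, 19/2)
obs 6: x=0 → posterior Gamma(21, 21/2)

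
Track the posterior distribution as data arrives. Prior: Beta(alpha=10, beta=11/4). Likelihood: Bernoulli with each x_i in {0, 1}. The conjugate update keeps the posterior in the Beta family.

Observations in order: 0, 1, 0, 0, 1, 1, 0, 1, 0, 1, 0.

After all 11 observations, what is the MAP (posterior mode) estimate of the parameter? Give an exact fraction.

56/87

obs 1: x=0 → posterior Beta(10, 15/4)
obs 2: x=1 → posterior Beta(11, 15/4)
obs 3: x=0 → posterior Beta(11, 19/4)
obs 4: x=0 → posterior Beta(11, 23/4)
obs 5: x=1 → posterior Beta(12, 23/4)
obs 6: x=1 → posterior Beta(13, 23/4)
obs 7: x=0 → posterior Beta(13, 27/4)
obs 8: x=1 → posterior Beta(14, 27/4)
obs 9: x=0 → posterior Beta(14, 31/4)
obs 10: x=1 → posterior Beta(15, 31/4)
obs 11: x=0 → posterior Beta(15, 35/4)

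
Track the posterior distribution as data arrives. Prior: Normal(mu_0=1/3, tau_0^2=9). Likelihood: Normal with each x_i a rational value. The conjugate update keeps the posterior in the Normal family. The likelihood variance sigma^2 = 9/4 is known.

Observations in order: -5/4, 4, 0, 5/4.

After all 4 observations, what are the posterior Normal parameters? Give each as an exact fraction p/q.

mu_0=49/51, tau_0^2=9/17

obs 1: x=-5/4 → posterior Normal(-14/15, 9/5)
obs 2: x=4 → posterior Normal(34/27, 1)
obs 3: x=0 → posterior Normal(34/39, 9/13)
obs 4: x=5/4 → posterior Normal(49/51, 9/17)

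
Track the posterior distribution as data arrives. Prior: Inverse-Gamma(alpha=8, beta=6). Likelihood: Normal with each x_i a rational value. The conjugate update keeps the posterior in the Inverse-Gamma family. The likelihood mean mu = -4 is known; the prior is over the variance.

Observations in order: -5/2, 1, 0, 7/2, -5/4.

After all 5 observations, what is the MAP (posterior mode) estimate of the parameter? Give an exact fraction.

1905/368

obs 1: x=-5/2 → posterior Inverse-Gamma(17/2, 57/8)
obs 2: x=1 → posterior Inverse-Gamma(9, 157/8)
obs 3: x=0 → posterior Inverse-Gamma(19/2, 221/8)
obs 4: x=7/2 → posterior Inverse-Gamma(10, 223/4)
obs 5: x=-5/4 → posterior Inverse-Gamma(21/2, 1905/32)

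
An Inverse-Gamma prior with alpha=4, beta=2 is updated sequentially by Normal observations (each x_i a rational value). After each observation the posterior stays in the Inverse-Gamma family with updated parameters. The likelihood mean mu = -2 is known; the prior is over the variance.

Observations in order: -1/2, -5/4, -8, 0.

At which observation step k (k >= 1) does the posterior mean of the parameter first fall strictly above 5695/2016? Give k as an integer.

k = 3

obs 1: x=-1/2 → posterior Inverse-Gamma(9/2, 25/8)
obs 2: x=-5/4 → posterior Inverse-Gamma(5, 109/32)
obs 3: x=-8 → posterior Inverse-Gamma(11/2, 685/32)
obs 4: x=0 → posterior Inverse-Gamma(6, 749/32)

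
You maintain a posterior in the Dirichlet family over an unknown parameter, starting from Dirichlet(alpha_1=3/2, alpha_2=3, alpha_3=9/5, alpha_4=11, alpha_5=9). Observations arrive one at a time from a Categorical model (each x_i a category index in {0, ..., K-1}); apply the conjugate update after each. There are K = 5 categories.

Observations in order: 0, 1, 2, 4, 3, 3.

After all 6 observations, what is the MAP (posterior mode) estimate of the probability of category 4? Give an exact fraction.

obs 1: x=0 → posterior Dirichlet(5/2, 3, 9/5, 11, 9)
obs 2: x=1 → posterior Dirichlet(5/2, 4, 9/5, 11, 9)
obs 3: x=2 → posterior Dirichlet(5/2, 4, 14/5, 11, 9)
obs 4: x=4 → posterior Dirichlet(5/2, 4, 14/5, 11, 10)
obs 5: x=3 → posterior Dirichlet(5/2, 4, 14/5, 12, 10)
obs 6: x=3 → posterior Dirichlet(5/2, 4, 14/5, 13, 10)

30/91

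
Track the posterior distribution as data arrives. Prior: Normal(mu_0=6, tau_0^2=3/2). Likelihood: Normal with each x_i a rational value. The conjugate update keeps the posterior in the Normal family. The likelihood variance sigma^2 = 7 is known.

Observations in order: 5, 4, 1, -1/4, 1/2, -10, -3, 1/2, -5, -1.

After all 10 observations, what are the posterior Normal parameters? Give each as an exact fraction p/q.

mu_0=237/176, tau_0^2=21/44

obs 1: x=5 → posterior Normal(99/17, 21/17)
obs 2: x=4 → posterior Normal(111/20, 21/20)
obs 3: x=1 → posterior Normal(114/23, 21/23)
obs 4: x=-1/4 → posterior Normal(453/104, 21/26)
obs 5: x=1/2 → posterior Normal(459/116, 21/29)
obs 6: x=-10 → posterior Normal(339/128, 21/32)
obs 7: x=-3 → posterior Normal(303/140, 3/5)
obs 8: x=1/2 → posterior Normal(309/152, 21/38)
obs 9: x=-5 → posterior Normal(249/164, 21/41)
obs 10: x=-1 → posterior Normal(237/176, 21/44)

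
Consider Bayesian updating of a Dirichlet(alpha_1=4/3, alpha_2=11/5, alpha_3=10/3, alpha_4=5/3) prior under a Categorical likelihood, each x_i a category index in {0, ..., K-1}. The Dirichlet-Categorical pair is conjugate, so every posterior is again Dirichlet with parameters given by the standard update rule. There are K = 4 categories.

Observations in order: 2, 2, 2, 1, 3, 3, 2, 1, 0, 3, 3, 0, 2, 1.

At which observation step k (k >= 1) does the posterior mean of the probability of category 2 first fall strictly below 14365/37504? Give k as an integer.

obs 1: x=2 → posterior Dirichlet(4/3, 11/5, 13/3, 5/3)
obs 2: x=2 → posterior Dirichlet(4/3, 11/5, 16/3, 5/3)
obs 3: x=2 → posterior Dirichlet(4/3, 11/5, 19/3, 5/3)
obs 4: x=1 → posterior Dirichlet(4/3, 16/5, 19/3, 5/3)
obs 5: x=3 → posterior Dirichlet(4/3, 16/5, 19/3, 8/3)
obs 6: x=3 → posterior Dirichlet(4/3, 16/5, 19/3, 11/3)
obs 7: x=2 → posterior Dirichlet(4/3, 16/5, 22/3, 11/3)
obs 8: x=1 → posterior Dirichlet(4/3, 21/5, 22/3, 11/3)
obs 9: x=0 → posterior Dirichlet(7/3, 21/5, 22/3, 11/3)
obs 10: x=3 → posterior Dirichlet(7/3, 21/5, 22/3, 14/3)
obs 11: x=3 → posterior Dirichlet(7/3, 21/5, 22/3, 17/3)
obs 12: x=0 → posterior Dirichlet(10/3, 21/5, 22/3, 17/3)
obs 13: x=2 → posterior Dirichlet(10/3, 21/5, 25/3, 17/3)
obs 14: x=1 → posterior Dirichlet(10/3, 26/5, 25/3, 17/3)

k = 11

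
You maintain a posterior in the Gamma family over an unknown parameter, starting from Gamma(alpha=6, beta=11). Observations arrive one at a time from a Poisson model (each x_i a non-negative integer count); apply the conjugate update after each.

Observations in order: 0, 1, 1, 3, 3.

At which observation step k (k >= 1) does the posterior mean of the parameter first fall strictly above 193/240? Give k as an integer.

k = 5

obs 1: x=0 → posterior Gamma(6, 12)
obs 2: x=1 → posterior Gamma(7, 13)
obs 3: x=1 → posterior Gamma(8, 14)
obs 4: x=3 → posterior Gamma(11, 15)
obs 5: x=3 → posterior Gamma(14, 16)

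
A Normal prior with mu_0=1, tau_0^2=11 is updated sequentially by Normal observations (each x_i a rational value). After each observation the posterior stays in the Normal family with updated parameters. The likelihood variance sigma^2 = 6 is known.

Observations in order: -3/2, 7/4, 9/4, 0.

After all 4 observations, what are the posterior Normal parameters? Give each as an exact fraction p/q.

obs 1: x=-3/2 → posterior Normal(-21/34, 66/17)
obs 2: x=7/4 → posterior Normal(5/16, 33/14)
obs 3: x=9/4 → posterior Normal(67/78, 22/13)
obs 4: x=0 → posterior Normal(67/100, 33/25)

mu_0=67/100, tau_0^2=33/25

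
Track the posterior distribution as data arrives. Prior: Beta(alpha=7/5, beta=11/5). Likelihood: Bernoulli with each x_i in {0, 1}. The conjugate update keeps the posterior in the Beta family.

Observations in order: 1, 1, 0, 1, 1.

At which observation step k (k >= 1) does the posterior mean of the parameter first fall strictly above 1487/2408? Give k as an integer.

k = 5

obs 1: x=1 → posterior Beta(12/5, 11/5)
obs 2: x=1 → posterior Beta(17/5, 11/5)
obs 3: x=0 → posterior Beta(17/5, 16/5)
obs 4: x=1 → posterior Beta(22/5, 16/5)
obs 5: x=1 → posterior Beta(27/5, 16/5)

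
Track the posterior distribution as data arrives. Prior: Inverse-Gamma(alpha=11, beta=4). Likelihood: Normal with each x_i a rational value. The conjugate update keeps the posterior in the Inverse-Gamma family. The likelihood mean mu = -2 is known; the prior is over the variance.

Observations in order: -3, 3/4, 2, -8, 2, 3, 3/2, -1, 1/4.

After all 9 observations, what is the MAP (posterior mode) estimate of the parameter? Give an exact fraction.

obs 1: x=-3 → posterior Inverse-Gamma(23/2, 9/2)
obs 2: x=3/4 → posterior Inverse-Gamma(12, 265/32)
obs 3: x=2 → posterior Inverse-Gamma(25/2, 521/32)
obs 4: x=-8 → posterior Inverse-Gamma(13, 1097/32)
obs 5: x=2 → posterior Inverse-Gamma(27/2, 1353/32)
obs 6: x=3 → posterior Inverse-Gamma(14, 1753/32)
obs 7: x=3/2 → posterior Inverse-Gamma(29/2, 1949/32)
obs 8: x=-1 → posterior Inverse-Gamma(15, 1965/32)
obs 9: x=1/4 → posterior Inverse-Gamma(31/2, 1023/16)

31/8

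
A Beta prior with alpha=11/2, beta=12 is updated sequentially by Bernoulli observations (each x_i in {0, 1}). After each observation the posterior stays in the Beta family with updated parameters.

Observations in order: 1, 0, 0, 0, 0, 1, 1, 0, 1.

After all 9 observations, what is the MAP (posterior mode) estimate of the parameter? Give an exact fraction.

obs 1: x=1 → posterior Beta(13/2, 12)
obs 2: x=0 → posterior Beta(13/2, 13)
obs 3: x=0 → posterior Beta(13/2, 14)
obs 4: x=0 → posterior Beta(13/2, 15)
obs 5: x=0 → posterior Beta(13/2, 16)
obs 6: x=1 → posterior Beta(15/2, 16)
obs 7: x=1 → posterior Beta(17/2, 16)
obs 8: x=0 → posterior Beta(17/2, 17)
obs 9: x=1 → posterior Beta(19/2, 17)

17/49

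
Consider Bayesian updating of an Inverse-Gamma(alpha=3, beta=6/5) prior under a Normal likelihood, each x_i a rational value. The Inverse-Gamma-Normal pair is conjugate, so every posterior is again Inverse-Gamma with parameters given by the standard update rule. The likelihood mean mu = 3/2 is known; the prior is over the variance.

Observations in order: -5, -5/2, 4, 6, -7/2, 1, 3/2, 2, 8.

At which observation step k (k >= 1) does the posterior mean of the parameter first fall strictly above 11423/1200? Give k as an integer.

k = 2

obs 1: x=-5 → posterior Inverse-Gamma(7/2, 893/40)
obs 2: x=-5/2 → posterior Inverse-Gamma(4, 1213/40)
obs 3: x=4 → posterior Inverse-Gamma(9/2, 669/20)
obs 4: x=6 → posterior Inverse-Gamma(5, 1743/40)
obs 5: x=-7/2 → posterior Inverse-Gamma(11/2, 2243/40)
obs 6: x=1 → posterior Inverse-Gamma(6, 281/5)
obs 7: x=3/2 → posterior Inverse-Gamma(13/2, 281/5)
obs 8: x=2 → posterior Inverse-Gamma(7, 2253/40)
obs 9: x=8 → posterior Inverse-Gamma(15/2, 1549/20)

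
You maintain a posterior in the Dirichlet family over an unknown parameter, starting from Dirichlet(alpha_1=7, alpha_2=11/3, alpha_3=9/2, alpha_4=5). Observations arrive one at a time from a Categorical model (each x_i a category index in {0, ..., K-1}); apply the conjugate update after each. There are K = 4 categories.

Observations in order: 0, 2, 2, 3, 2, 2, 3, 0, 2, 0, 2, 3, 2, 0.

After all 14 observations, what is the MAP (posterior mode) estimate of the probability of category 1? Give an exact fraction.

obs 1: x=0 → posterior Dirichlet(8, 11/3, 9/2, 5)
obs 2: x=2 → posterior Dirichlet(8, 11/3, 11/2, 5)
obs 3: x=2 → posterior Dirichlet(8, 11/3, 13/2, 5)
obs 4: x=3 → posterior Dirichlet(8, 11/3, 13/2, 6)
obs 5: x=2 → posterior Dirichlet(8, 11/3, 15/2, 6)
obs 6: x=2 → posterior Dirichlet(8, 11/3, 17/2, 6)
obs 7: x=3 → posterior Dirichlet(8, 11/3, 17/2, 7)
obs 8: x=0 → posterior Dirichlet(9, 11/3, 17/2, 7)
obs 9: x=2 → posterior Dirichlet(9, 11/3, 19/2, 7)
obs 10: x=0 → posterior Dirichlet(10, 11/3, 19/2, 7)
obs 11: x=2 → posterior Dirichlet(10, 11/3, 21/2, 7)
obs 12: x=3 → posterior Dirichlet(10, 11/3, 21/2, 8)
obs 13: x=2 → posterior Dirichlet(10, 11/3, 23/2, 8)
obs 14: x=0 → posterior Dirichlet(11, 11/3, 23/2, 8)

16/181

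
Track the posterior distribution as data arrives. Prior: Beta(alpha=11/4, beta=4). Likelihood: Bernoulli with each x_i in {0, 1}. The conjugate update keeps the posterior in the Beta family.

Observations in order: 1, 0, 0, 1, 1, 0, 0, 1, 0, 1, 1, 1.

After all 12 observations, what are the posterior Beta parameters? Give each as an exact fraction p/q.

alpha=39/4, beta=9

obs 1: x=1 → posterior Beta(15/4, 4)
obs 2: x=0 → posterior Beta(15/4, 5)
obs 3: x=0 → posterior Beta(15/4, 6)
obs 4: x=1 → posterior Beta(19/4, 6)
obs 5: x=1 → posterior Beta(23/4, 6)
obs 6: x=0 → posterior Beta(23/4, 7)
obs 7: x=0 → posterior Beta(23/4, 8)
obs 8: x=1 → posterior Beta(27/4, 8)
obs 9: x=0 → posterior Beta(27/4, 9)
obs 10: x=1 → posterior Beta(31/4, 9)
obs 11: x=1 → posterior Beta(35/4, 9)
obs 12: x=1 → posterior Beta(39/4, 9)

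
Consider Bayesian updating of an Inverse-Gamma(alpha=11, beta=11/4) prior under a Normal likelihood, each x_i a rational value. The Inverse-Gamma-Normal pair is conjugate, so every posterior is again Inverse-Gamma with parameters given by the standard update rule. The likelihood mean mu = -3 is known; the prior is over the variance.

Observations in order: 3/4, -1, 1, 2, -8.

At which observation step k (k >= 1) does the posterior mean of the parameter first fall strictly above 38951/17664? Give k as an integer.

k = 4

obs 1: x=3/4 → posterior Inverse-Gamma(23/2, 313/32)
obs 2: x=-1 → posterior Inverse-Gamma(12, 377/32)
obs 3: x=1 → posterior Inverse-Gamma(25/2, 633/32)
obs 4: x=2 → posterior Inverse-Gamma(13, 1033/32)
obs 5: x=-8 → posterior Inverse-Gamma(27/2, 1433/32)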